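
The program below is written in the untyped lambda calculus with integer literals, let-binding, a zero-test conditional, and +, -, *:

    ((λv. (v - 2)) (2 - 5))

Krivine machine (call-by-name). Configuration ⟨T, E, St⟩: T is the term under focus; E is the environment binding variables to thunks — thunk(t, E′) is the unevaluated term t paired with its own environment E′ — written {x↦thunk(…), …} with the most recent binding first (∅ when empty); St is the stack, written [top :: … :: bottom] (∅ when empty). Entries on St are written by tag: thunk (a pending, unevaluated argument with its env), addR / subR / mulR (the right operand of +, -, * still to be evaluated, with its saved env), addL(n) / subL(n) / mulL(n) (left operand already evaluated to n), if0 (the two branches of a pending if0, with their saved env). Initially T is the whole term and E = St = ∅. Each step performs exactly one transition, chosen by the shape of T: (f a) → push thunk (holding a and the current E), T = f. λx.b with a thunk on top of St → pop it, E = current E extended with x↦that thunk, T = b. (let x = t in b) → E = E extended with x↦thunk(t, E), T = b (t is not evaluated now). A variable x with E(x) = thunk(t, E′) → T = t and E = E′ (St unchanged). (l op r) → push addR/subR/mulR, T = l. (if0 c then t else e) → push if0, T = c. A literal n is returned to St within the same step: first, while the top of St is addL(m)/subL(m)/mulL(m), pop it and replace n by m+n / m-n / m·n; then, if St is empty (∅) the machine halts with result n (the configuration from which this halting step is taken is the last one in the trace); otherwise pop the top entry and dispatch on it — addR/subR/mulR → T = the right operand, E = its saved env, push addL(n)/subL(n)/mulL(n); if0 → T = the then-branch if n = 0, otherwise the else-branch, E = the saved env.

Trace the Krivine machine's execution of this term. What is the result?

Answer: -5

Machine steps:
step 0: [T=((λv. (v - 2)) (2 - 5)) | E=∅ | St=∅]
step 1: [T=(λv. (v - 2)) | E=∅ | St=[thunk]]
step 2: [T=(v - 2) | E={v↦thunk((2 - 5), ∅)} | St=∅]
step 3: [T=v | E={v↦thunk((2 - 5), ∅)} | St=[subR]]
step 4: [T=(2 - 5) | E=∅ | St=[subR]]
step 5: [T=2 | E=∅ | St=[subR :: subR]]
step 6: [T=5 | E=∅ | St=[subL(2) :: subR]]
step 7: [T=2 | E={v↦thunk((2 - 5), ∅)} | St=[subL(-3)]]
→ final value -5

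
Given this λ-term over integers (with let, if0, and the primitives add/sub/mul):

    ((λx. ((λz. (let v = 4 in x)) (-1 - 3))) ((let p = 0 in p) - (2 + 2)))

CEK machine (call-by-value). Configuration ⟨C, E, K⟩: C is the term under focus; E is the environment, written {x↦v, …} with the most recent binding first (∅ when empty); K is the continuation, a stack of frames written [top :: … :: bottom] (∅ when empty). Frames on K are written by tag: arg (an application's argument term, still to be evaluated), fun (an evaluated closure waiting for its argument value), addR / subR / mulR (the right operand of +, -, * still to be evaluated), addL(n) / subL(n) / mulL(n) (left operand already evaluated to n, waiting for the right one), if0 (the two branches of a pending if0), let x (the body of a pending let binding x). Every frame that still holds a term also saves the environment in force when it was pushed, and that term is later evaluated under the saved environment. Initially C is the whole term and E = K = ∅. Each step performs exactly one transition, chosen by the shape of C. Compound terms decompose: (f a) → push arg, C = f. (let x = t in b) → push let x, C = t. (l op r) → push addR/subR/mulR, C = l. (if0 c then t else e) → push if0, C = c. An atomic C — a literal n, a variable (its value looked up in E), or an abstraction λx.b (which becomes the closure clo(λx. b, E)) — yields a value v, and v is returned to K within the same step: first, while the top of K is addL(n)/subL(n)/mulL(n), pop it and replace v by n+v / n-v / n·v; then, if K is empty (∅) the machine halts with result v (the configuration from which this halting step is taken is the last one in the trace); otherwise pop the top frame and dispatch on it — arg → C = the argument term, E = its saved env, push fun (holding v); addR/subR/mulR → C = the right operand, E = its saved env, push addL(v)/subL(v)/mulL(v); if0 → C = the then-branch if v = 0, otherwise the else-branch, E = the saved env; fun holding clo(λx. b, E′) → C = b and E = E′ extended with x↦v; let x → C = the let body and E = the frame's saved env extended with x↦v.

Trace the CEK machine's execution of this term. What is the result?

Answer: -4

Execution trace:
step 0: [C=((λx. ((λz. (let v = 4 in x)) (-1 - 3))) ((let p = 0 in p) - (2 + 2))) | E=∅ | K=∅]
step 1: [C=(λx. ((λz. (let v = 4 in x)) (-1 - 3))) | E=∅ | K=[arg]]
step 2: [C=((let p = 0 in p) - (2 + 2)) | E=∅ | K=[fun]]
step 3: [C=(let p = 0 in p) | E=∅ | K=[subR :: fun]]
step 4: [C=0 | E=∅ | K=[let p :: subR :: fun]]
step 5: [C=p | E={p↦0} | K=[subR :: fun]]
step 6: [C=(2 + 2) | E=∅ | K=[subL(0) :: fun]]
step 7: [C=2 | E=∅ | K=[addR :: subL(0) :: fun]]
step 8: [C=2 | E=∅ | K=[addL(2) :: subL(0) :: fun]]
step 9: [C=((λz. (let v = 4 in x)) (-1 - 3)) | E={x↦-4} | K=∅]
step 10: [C=(λz. (let v = 4 in x)) | E={x↦-4} | K=[arg]]
step 11: [C=(-1 - 3) | E={x↦-4} | K=[fun]]
step 12: [C=-1 | E={x↦-4} | K=[subR :: fun]]
step 13: [C=3 | E={x↦-4} | K=[subL(-1) :: fun]]
step 14: [C=(let v = 4 in x) | E={z↦-4, x↦-4} | K=∅]
step 15: [C=4 | E={z↦-4, x↦-4} | K=[let v]]
step 16: [C=x | E={v↦4, z↦-4, x↦-4} | K=∅]
→ final value -4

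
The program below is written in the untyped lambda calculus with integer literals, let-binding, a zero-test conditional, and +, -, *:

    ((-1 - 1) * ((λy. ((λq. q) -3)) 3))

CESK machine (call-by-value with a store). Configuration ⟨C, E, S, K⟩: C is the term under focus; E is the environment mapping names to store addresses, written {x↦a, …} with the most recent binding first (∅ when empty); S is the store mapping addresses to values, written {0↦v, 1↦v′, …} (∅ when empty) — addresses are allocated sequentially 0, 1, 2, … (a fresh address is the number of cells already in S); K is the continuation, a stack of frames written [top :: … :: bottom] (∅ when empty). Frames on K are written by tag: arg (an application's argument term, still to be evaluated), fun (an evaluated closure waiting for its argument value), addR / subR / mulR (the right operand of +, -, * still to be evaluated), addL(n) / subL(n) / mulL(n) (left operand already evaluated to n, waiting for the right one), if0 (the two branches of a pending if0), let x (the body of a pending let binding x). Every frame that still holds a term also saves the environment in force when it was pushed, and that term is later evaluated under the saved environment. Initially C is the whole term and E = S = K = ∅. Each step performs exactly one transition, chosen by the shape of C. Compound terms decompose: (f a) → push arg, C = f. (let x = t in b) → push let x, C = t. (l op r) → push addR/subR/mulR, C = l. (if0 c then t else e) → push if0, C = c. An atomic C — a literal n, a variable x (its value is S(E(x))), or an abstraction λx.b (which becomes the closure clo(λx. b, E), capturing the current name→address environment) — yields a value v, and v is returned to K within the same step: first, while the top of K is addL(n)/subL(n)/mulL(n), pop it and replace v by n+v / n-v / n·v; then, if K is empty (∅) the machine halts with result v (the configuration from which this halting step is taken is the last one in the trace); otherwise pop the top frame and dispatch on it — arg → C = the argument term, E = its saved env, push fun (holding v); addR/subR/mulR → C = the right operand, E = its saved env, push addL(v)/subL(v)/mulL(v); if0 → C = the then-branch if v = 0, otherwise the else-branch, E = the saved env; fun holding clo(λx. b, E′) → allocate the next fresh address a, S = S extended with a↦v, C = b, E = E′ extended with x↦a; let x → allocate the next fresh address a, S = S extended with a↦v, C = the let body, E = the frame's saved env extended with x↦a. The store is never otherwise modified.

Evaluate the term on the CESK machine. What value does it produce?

t=0: [C=((-1 - 1) * ((λy. ((λq. q) -3)) 3)) | E=∅ | S=∅ | K=∅]
t=1: [C=(-1 - 1) | E=∅ | S=∅ | K=[mulR]]
t=2: [C=-1 | E=∅ | S=∅ | K=[subR :: mulR]]
t=3: [C=1 | E=∅ | S=∅ | K=[subL(-1) :: mulR]]
t=4: [C=((λy. ((λq. q) -3)) 3) | E=∅ | S=∅ | K=[mulL(-2)]]
t=5: [C=(λy. ((λq. q) -3)) | E=∅ | S=∅ | K=[arg :: mulL(-2)]]
t=6: [C=3 | E=∅ | S=∅ | K=[fun :: mulL(-2)]]
t=7: [C=((λq. q) -3) | E={y↦0} | S={0↦3} | K=[mulL(-2)]]
t=8: [C=(λq. q) | E={y↦0} | S={0↦3} | K=[arg :: mulL(-2)]]
t=9: [C=-3 | E={y↦0} | S={0↦3} | K=[fun :: mulL(-2)]]
t=10: [C=q | E={q↦1, y↦0} | S={0↦3, 1↦-3} | K=[mulL(-2)]]
→ final value 6

Answer: 6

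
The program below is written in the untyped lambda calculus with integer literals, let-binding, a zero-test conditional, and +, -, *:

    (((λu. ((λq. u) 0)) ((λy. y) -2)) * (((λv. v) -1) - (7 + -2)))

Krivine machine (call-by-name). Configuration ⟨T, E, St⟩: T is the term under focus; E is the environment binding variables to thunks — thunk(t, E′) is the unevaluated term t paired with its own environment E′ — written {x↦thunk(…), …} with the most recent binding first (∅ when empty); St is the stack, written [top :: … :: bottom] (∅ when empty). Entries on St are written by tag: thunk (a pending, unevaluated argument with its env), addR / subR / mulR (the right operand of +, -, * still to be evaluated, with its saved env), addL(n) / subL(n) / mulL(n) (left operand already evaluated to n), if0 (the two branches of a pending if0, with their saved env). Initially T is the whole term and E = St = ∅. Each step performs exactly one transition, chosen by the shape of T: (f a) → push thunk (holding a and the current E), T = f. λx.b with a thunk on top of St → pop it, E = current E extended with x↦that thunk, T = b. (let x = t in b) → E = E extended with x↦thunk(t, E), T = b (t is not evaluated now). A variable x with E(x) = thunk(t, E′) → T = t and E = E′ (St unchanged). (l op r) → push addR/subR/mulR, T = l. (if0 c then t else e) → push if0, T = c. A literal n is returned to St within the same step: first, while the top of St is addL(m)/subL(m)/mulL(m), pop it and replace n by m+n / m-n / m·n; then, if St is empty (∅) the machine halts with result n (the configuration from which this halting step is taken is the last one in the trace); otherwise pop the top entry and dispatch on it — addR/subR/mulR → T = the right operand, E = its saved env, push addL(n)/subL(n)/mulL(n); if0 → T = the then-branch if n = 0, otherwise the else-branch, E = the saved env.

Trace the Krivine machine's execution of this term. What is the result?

Answer: 12

Machine steps:
step 0: [T=(((λu. ((λq. u) 0)) ((λy. y) -2)) * (((λv. v) -1) - (7 + -2))) | E=∅ | St=∅]
step 1: [T=((λu. ((λq. u) 0)) ((λy. y) -2)) | E=∅ | St=[mulR]]
step 2: [T=(λu. ((λq. u) 0)) | E=∅ | St=[thunk :: mulR]]
step 3: [T=((λq. u) 0) | E={u↦thunk(((λy. y) -2), ∅)} | St=[mulR]]
step 4: [T=(λq. u) | E={u↦thunk(((λy. y) -2), ∅)} | St=[thunk :: mulR]]
step 5: [T=u | E={q↦thunk(0, {u↦thunk(((λy. y) -2), ∅)}), u↦thunk(((λy. y) -2), ∅)} | St=[mulR]]
step 6: [T=((λy. y) -2) | E=∅ | St=[mulR]]
step 7: [T=(λy. y) | E=∅ | St=[thunk :: mulR]]
step 8: [T=y | E={y↦thunk(-2, ∅)} | St=[mulR]]
step 9: [T=-2 | E=∅ | St=[mulR]]
step 10: [T=(((λv. v) -1) - (7 + -2)) | E=∅ | St=[mulL(-2)]]
step 11: [T=((λv. v) -1) | E=∅ | St=[subR :: mulL(-2)]]
step 12: [T=(λv. v) | E=∅ | St=[thunk :: subR :: mulL(-2)]]
step 13: [T=v | E={v↦thunk(-1, ∅)} | St=[subR :: mulL(-2)]]
step 14: [T=-1 | E=∅ | St=[subR :: mulL(-2)]]
step 15: [T=(7 + -2) | E=∅ | St=[subL(-1) :: mulL(-2)]]
step 16: [T=7 | E=∅ | St=[addR :: subL(-1) :: mulL(-2)]]
step 17: [T=-2 | E=∅ | St=[addL(7) :: subL(-1) :: mulL(-2)]]
→ final value 12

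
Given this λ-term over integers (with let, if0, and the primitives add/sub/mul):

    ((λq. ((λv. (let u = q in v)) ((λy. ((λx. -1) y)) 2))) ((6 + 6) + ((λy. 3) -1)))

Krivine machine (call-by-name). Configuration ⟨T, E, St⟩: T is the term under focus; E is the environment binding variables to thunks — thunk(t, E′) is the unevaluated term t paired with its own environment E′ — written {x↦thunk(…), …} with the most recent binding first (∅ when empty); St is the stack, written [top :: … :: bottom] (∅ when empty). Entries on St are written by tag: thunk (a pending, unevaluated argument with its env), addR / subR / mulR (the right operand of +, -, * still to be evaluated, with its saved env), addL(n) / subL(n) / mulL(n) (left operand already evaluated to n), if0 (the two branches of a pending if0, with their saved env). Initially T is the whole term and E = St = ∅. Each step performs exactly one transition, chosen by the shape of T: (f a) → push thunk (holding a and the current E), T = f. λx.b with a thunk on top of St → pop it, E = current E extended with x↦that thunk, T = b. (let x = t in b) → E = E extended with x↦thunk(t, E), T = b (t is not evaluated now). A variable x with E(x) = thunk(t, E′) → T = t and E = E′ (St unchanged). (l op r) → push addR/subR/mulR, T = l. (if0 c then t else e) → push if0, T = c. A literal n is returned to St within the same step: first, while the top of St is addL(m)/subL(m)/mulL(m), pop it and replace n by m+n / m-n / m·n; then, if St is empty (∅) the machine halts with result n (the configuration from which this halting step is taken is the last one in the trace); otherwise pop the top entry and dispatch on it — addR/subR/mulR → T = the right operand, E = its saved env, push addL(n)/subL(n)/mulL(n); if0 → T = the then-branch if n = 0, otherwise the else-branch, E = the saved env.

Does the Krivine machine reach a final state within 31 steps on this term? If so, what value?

Answer: -1

Machine steps:
step 0: [T=((λq. ((λv. (let u = q in v)) ((λy. ((λx. -1) y)) 2))) ((6 + 6) + ((λy. 3) -1))) | E=∅ | St=∅]
step 1: [T=(λq. ((λv. (let u = q in v)) ((λy. ((λx. -1) y)) 2))) | E=∅ | St=[thunk]]
step 2: [T=((λv. (let u = q in v)) ((λy. ((λx. -1) y)) 2)) | E={q↦thunk(((6 + 6) + ((λy. 3) -1)), ∅)} | St=∅]
step 3: [T=(λv. (let u = q in v)) | E={q↦thunk(((6 + 6) + ((λy. 3) -1)), ∅)} | St=[thunk]]
step 4: [T=(let u = q in v) | E={v↦thunk(((λy. ((λx. -1) y)) 2), {q↦thunk(((6 + 6) + ((λy. 3) -1)), ∅)}), q↦thunk(((6 + 6) + ((λy. 3) -1)), ∅)} | St=∅]
step 5: [T=v | E={u↦thunk(q, {v↦thunk(((λy. ((λx. -1) y)) 2), {q↦thunk(((6 + 6) + ((λy. 3) -1)), ∅)}), q↦thunk(((6 + 6) + ((λy. 3) -1)), ∅)}), v↦thunk(((λy. ((λx. -1) y)) 2), {q↦thunk(((6 + 6) + ((λy. 3) -1)), ∅)}), q↦thunk(((6 + 6) + ((λy. 3) -1)), ∅)} | St=∅]
step 6: [T=((λy. ((λx. -1) y)) 2) | E={q↦thunk(((6 + 6) + ((λy. 3) -1)), ∅)} | St=∅]
step 7: [T=(λy. ((λx. -1) y)) | E={q↦thunk(((6 + 6) + ((λy. 3) -1)), ∅)} | St=[thunk]]
step 8: [T=((λx. -1) y) | E={y↦thunk(2, {q↦thunk(((6 + 6) + ((λy. 3) -1)), ∅)}), q↦thunk(((6 + 6) + ((λy. 3) -1)), ∅)} | St=∅]
step 9: [T=(λx. -1) | E={y↦thunk(2, {q↦thunk(((6 + 6) + ((λy. 3) -1)), ∅)}), q↦thunk(((6 + 6) + ((λy. 3) -1)), ∅)} | St=[thunk]]
step 10: [T=-1 | E={x↦thunk(y, {y↦thunk(2, {q↦thunk(((6 + 6) + ((λy. 3) -1)), ∅)}), q↦thunk(((6 + 6) + ((λy. 3) -1)), ∅)}), y↦thunk(2, {q↦thunk(((6 + 6) + ((λy. 3) -1)), ∅)}), q↦thunk(((6 + 6) + ((λy. 3) -1)), ∅)} | St=∅]
→ final value -1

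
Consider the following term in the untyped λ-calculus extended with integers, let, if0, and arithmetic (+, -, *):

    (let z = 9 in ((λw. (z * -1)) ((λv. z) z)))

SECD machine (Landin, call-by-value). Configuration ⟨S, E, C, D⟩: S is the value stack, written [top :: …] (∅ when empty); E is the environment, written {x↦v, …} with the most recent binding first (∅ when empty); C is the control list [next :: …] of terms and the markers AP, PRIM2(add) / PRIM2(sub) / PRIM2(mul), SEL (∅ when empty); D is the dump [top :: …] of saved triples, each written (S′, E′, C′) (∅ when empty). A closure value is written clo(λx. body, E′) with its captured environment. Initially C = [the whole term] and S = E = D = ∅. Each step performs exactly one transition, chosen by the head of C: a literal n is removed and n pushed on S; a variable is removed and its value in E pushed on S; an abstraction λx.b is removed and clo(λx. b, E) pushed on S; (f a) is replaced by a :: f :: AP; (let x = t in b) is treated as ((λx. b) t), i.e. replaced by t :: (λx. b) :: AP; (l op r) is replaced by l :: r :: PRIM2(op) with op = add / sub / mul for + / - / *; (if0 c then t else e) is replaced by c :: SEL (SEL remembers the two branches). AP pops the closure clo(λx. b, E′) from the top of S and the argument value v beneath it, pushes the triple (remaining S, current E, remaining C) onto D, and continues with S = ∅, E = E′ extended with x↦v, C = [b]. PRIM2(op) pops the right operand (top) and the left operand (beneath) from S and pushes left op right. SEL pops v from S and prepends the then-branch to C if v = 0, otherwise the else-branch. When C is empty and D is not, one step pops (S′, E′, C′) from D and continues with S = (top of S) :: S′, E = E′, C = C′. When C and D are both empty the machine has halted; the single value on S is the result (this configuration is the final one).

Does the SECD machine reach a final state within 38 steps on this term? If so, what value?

Answer: -9

Execution trace:
0. [S=∅ | E=∅ | C=[(let z = 9 in ((λw. (z * -1)) ((λv. z) z)))] | D=∅]
1. [S=∅ | E=∅ | C=[9 :: (λz. ((λw. (z * -1)) ((λv. z) z))) :: AP] | D=∅]
2. [S=[9] | E=∅ | C=[(λz. ((λw. (z * -1)) ((λv. z) z))) :: AP] | D=∅]
3. [S=[clo(λz. ((λw. (z * -1)) ((λv. z) z)), ∅) :: 9] | E=∅ | C=[AP] | D=∅]
4. [S=∅ | E={z↦9} | C=[((λw. (z * -1)) ((λv. z) z))] | D=[(∅, ∅, ∅)]]
5. [S=∅ | E={z↦9} | C=[((λv. z) z) :: (λw. (z * -1)) :: AP] | D=[(∅, ∅, ∅)]]
6. [S=∅ | E={z↦9} | C=[z :: (λv. z) :: AP :: (λw. (z * -1)) :: AP] | D=[(∅, ∅, ∅)]]
7. [S=[9] | E={z↦9} | C=[(λv. z) :: AP :: (λw. (z * -1)) :: AP] | D=[(∅, ∅, ∅)]]
8. [S=[clo(λv. z, {z↦9}) :: 9] | E={z↦9} | C=[AP :: (λw. (z * -1)) :: AP] | D=[(∅, ∅, ∅)]]
9. [S=∅ | E={v↦9, z↦9} | C=[z] | D=[(∅, {z↦9}, [(λw. (z * -1)) :: AP]) :: (∅, ∅, ∅)]]
10. [S=[9] | E={v↦9, z↦9} | C=∅ | D=[(∅, {z↦9}, [(λw. (z * -1)) :: AP]) :: (∅, ∅, ∅)]]
11. [S=[9] | E={z↦9} | C=[(λw. (z * -1)) :: AP] | D=[(∅, ∅, ∅)]]
12. [S=[clo(λw. (z * -1), {z↦9}) :: 9] | E={z↦9} | C=[AP] | D=[(∅, ∅, ∅)]]
13. [S=∅ | E={w↦9, z↦9} | C=[(z * -1)] | D=[(∅, {z↦9}, ∅) :: (∅, ∅, ∅)]]
14. [S=∅ | E={w↦9, z↦9} | C=[z :: -1 :: PRIM2(mul)] | D=[(∅, {z↦9}, ∅) :: (∅, ∅, ∅)]]
15. [S=[9] | E={w↦9, z↦9} | C=[-1 :: PRIM2(mul)] | D=[(∅, {z↦9}, ∅) :: (∅, ∅, ∅)]]
16. [S=[-1 :: 9] | E={w↦9, z↦9} | C=[PRIM2(mul)] | D=[(∅, {z↦9}, ∅) :: (∅, ∅, ∅)]]
17. [S=[-9] | E={w↦9, z↦9} | C=∅ | D=[(∅, {z↦9}, ∅) :: (∅, ∅, ∅)]]
18. [S=[-9] | E={z↦9} | C=∅ | D=[(∅, ∅, ∅)]]
19. [S=[-9] | E=∅ | C=∅ | D=∅]
→ final value -9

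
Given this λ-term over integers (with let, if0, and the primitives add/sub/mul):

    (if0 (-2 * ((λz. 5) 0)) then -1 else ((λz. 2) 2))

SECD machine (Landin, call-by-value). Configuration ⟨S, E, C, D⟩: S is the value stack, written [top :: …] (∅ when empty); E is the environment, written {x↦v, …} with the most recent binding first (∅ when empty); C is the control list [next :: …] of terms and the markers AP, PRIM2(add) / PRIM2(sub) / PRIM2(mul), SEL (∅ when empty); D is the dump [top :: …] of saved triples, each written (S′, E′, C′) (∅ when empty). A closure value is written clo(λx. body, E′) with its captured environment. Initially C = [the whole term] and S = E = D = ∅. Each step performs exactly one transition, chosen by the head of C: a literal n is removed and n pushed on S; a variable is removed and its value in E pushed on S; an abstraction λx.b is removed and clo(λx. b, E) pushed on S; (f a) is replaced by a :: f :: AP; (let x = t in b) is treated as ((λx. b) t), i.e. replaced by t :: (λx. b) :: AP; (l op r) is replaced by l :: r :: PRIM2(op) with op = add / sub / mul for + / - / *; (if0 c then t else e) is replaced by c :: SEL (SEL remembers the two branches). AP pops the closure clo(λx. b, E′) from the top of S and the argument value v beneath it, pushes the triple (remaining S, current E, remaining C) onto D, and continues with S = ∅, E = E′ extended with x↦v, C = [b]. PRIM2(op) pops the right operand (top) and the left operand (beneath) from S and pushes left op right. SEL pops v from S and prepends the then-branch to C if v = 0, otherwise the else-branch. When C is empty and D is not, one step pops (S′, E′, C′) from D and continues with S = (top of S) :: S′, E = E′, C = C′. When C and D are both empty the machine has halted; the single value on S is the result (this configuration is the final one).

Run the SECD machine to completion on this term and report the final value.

0. ⟨S=∅; E=∅; C=[(if0 (-2 * ((λz. 5) 0)) then -1 else ((λz. 2) 2))]; D=∅⟩
1. ⟨S=∅; E=∅; C=[(-2 * ((λz. 5) 0)) :: SEL]; D=∅⟩
2. ⟨S=∅; E=∅; C=[-2 :: ((λz. 5) 0) :: PRIM2(mul) :: SEL]; D=∅⟩
3. ⟨S=[-2]; E=∅; C=[((λz. 5) 0) :: PRIM2(mul) :: SEL]; D=∅⟩
4. ⟨S=[-2]; E=∅; C=[0 :: (λz. 5) :: AP :: PRIM2(mul) :: SEL]; D=∅⟩
5. ⟨S=[0 :: -2]; E=∅; C=[(λz. 5) :: AP :: PRIM2(mul) :: SEL]; D=∅⟩
6. ⟨S=[clo(λz. 5, ∅) :: 0 :: -2]; E=∅; C=[AP :: PRIM2(mul) :: SEL]; D=∅⟩
7. ⟨S=∅; E={z↦0}; C=[5]; D=[([-2], ∅, [PRIM2(mul) :: SEL])]⟩
8. ⟨S=[5]; E={z↦0}; C=∅; D=[([-2], ∅, [PRIM2(mul) :: SEL])]⟩
9. ⟨S=[5 :: -2]; E=∅; C=[PRIM2(mul) :: SEL]; D=∅⟩
10. ⟨S=[-10]; E=∅; C=[SEL]; D=∅⟩
11. ⟨S=∅; E=∅; C=[((λz. 2) 2)]; D=∅⟩
12. ⟨S=∅; E=∅; C=[2 :: (λz. 2) :: AP]; D=∅⟩
13. ⟨S=[2]; E=∅; C=[(λz. 2) :: AP]; D=∅⟩
14. ⟨S=[clo(λz. 2, ∅) :: 2]; E=∅; C=[AP]; D=∅⟩
15. ⟨S=∅; E={z↦2}; C=[2]; D=[(∅, ∅, ∅)]⟩
16. ⟨S=[2]; E={z↦2}; C=∅; D=[(∅, ∅, ∅)]⟩
17. ⟨S=[2]; E=∅; C=∅; D=∅⟩
→ final value 2

Answer: 2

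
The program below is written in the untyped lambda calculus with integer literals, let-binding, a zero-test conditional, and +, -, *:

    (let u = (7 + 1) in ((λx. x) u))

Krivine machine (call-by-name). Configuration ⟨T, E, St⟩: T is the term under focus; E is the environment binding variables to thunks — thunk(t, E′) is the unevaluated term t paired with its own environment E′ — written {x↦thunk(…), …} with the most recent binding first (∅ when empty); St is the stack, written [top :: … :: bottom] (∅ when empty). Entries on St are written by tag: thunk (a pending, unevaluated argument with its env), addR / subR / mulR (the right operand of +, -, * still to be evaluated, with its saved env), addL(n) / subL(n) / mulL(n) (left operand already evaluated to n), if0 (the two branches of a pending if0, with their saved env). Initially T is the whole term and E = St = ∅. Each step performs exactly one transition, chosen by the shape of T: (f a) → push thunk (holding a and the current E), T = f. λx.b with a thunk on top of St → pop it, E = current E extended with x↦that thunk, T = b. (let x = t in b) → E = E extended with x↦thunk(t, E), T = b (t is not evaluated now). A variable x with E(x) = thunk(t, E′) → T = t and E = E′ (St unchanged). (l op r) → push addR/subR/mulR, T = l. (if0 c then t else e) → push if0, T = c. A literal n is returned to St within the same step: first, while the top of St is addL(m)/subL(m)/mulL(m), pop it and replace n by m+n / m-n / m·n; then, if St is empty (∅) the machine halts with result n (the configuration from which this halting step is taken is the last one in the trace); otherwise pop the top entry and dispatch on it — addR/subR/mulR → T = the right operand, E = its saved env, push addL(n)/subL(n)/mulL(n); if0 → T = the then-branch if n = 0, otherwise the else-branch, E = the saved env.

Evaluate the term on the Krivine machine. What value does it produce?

Answer: 8

Derivation:
0. [T=(let u = (7 + 1) in ((λx. x) u)) | E=∅ | St=∅]
1. [T=((λx. x) u) | E={u↦thunk((7 + 1), ∅)} | St=∅]
2. [T=(λx. x) | E={u↦thunk((7 + 1), ∅)} | St=[thunk]]
3. [T=x | E={x↦thunk(u, {u↦thunk((7 + 1), ∅)}), u↦thunk((7 + 1), ∅)} | St=∅]
4. [T=u | E={u↦thunk((7 + 1), ∅)} | St=∅]
5. [T=(7 + 1) | E=∅ | St=∅]
6. [T=7 | E=∅ | St=[addR]]
7. [T=1 | E=∅ | St=[addL(7)]]
→ final value 8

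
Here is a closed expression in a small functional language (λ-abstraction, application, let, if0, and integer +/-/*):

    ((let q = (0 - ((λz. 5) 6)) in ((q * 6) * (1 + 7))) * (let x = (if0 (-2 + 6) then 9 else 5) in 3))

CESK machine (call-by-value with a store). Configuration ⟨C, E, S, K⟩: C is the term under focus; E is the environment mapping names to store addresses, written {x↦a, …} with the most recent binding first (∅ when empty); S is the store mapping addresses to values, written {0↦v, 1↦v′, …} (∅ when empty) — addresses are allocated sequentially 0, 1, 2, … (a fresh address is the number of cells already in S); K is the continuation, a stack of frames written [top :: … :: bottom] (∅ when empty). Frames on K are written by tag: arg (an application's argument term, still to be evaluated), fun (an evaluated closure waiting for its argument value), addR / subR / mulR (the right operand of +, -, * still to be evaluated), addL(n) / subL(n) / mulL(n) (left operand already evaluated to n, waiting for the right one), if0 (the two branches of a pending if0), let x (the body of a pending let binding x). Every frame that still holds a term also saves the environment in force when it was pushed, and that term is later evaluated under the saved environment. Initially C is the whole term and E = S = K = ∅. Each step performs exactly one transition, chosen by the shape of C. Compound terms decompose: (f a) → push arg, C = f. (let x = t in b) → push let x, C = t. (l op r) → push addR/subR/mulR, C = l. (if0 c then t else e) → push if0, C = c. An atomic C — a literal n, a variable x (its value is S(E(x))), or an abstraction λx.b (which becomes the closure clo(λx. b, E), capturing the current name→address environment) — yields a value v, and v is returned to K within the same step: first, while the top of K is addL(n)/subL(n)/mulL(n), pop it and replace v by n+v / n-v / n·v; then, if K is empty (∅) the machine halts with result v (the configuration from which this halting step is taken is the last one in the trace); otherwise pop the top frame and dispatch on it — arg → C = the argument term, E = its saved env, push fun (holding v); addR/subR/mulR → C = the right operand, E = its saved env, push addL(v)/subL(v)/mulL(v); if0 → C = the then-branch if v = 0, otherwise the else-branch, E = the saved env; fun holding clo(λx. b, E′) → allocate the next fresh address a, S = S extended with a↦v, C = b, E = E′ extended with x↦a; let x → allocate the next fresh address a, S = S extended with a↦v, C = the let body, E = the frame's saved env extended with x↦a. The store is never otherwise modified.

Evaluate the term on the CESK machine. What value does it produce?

t=0: <C=((let q = (0 - ((λz. 5) 6)) in ((q * 6) * (1 + 7))) * (let x = (if0 (-2 + 6) then 9 else 5) in 3)), E=∅, S=∅, K=∅>
t=1: <C=(let q = (0 - ((λz. 5) 6)) in ((q * 6) * (1 + 7))), E=∅, S=∅, K=[mulR]>
t=2: <C=(0 - ((λz. 5) 6)), E=∅, S=∅, K=[let q :: mulR]>
t=3: <C=0, E=∅, S=∅, K=[subR :: let q :: mulR]>
t=4: <C=((λz. 5) 6), E=∅, S=∅, K=[subL(0) :: let q :: mulR]>
t=5: <C=(λz. 5), E=∅, S=∅, K=[arg :: subL(0) :: let q :: mulR]>
t=6: <C=6, E=∅, S=∅, K=[fun :: subL(0) :: let q :: mulR]>
t=7: <C=5, E={z↦0}, S={0↦6}, K=[subL(0) :: let q :: mulR]>
t=8: <C=((q * 6) * (1 + 7)), E={q↦1}, S={0↦6, 1↦-5}, K=[mulR]>
t=9: <C=(q * 6), E={q↦1}, S={0↦6, 1↦-5}, K=[mulR :: mulR]>
t=10: <C=q, E={q↦1}, S={0↦6, 1↦-5}, K=[mulR :: mulR :: mulR]>
t=11: <C=6, E={q↦1}, S={0↦6, 1↦-5}, K=[mulL(-5) :: mulR :: mulR]>
t=12: <C=(1 + 7), E={q↦1}, S={0↦6, 1↦-5}, K=[mulL(-30) :: mulR]>
t=13: <C=1, E={q↦1}, S={0↦6, 1↦-5}, K=[addR :: mulL(-30) :: mulR]>
t=14: <C=7, E={q↦1}, S={0↦6, 1↦-5}, K=[addL(1) :: mulL(-30) :: mulR]>
t=15: <C=(let x = (if0 (-2 + 6) then 9 else 5) in 3), E=∅, S={0↦6, 1↦-5}, K=[mulL(-240)]>
t=16: <C=(if0 (-2 + 6) then 9 else 5), E=∅, S={0↦6, 1↦-5}, K=[let x :: mulL(-240)]>
t=17: <C=(-2 + 6), E=∅, S={0↦6, 1↦-5}, K=[if0 :: let x :: mulL(-240)]>
t=18: <C=-2, E=∅, S={0↦6, 1↦-5}, K=[addR :: if0 :: let x :: mulL(-240)]>
t=19: <C=6, E=∅, S={0↦6, 1↦-5}, K=[addL(-2) :: if0 :: let x :: mulL(-240)]>
t=20: <C=5, E=∅, S={0↦6, 1↦-5}, K=[let x :: mulL(-240)]>
t=21: <C=3, E={x↦2}, S={0↦6, 1↦-5, 2↦5}, K=[mulL(-240)]>
→ final value -720

Answer: -720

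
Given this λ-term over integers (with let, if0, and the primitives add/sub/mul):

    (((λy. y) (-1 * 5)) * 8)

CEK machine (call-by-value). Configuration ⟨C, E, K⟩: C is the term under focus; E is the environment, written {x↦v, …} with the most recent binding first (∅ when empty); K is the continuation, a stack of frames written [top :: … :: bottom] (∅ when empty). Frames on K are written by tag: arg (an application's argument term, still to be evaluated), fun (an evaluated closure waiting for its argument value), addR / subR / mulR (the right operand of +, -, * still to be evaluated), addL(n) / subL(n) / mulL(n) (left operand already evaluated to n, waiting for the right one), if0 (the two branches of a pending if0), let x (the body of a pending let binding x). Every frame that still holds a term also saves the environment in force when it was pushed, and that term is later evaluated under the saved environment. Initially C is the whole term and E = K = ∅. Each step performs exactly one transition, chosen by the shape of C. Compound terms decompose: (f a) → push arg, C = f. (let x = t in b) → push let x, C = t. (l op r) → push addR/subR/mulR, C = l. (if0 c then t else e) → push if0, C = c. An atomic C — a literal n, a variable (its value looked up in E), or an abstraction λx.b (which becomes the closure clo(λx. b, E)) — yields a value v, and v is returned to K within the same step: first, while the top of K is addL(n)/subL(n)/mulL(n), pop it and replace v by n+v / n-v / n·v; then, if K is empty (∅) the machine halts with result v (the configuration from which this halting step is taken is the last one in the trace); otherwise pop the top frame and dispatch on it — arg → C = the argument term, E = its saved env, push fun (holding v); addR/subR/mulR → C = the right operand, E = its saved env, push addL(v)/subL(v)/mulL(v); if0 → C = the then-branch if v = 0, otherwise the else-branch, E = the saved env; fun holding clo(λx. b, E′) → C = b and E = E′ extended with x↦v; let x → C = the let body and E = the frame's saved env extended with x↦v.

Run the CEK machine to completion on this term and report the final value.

[0] ⟨C=(((λy. y) (-1 * 5)) * 8); E=∅; K=∅⟩
[1] ⟨C=((λy. y) (-1 * 5)); E=∅; K=[mulR]⟩
[2] ⟨C=(λy. y); E=∅; K=[arg :: mulR]⟩
[3] ⟨C=(-1 * 5); E=∅; K=[fun :: mulR]⟩
[4] ⟨C=-1; E=∅; K=[mulR :: fun :: mulR]⟩
[5] ⟨C=5; E=∅; K=[mulL(-1) :: fun :: mulR]⟩
[6] ⟨C=y; E={y↦-5}; K=[mulR]⟩
[7] ⟨C=8; E=∅; K=[mulL(-5)]⟩
→ final value -40

Answer: -40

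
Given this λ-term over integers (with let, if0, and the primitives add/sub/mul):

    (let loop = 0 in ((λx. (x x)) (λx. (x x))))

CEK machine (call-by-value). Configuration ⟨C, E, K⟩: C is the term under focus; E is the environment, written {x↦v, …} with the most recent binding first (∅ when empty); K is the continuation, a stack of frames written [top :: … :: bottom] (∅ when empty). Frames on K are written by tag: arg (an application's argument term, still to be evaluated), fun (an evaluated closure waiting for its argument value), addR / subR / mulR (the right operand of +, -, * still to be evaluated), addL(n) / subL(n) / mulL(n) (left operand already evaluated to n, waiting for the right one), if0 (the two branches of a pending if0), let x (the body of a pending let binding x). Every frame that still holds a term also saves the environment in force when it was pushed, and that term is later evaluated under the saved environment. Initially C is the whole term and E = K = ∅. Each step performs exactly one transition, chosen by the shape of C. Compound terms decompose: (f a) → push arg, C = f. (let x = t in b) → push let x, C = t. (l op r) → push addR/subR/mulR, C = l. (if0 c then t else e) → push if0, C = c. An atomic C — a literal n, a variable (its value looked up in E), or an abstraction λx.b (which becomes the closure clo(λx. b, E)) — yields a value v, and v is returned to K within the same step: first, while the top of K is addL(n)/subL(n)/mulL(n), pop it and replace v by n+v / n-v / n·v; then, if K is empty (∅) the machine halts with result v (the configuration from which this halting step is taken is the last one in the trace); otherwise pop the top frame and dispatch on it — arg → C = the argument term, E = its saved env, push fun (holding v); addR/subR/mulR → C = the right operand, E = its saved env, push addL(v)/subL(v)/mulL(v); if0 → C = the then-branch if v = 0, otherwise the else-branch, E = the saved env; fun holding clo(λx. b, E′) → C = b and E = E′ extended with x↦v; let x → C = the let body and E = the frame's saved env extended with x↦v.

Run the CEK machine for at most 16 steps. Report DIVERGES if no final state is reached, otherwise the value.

[0] ⟨C=(let loop = 0 in ((λx. (x x)) (λx. (x x)))); E=∅; K=∅⟩
[1] ⟨C=0; E=∅; K=[let loop]⟩
[2] ⟨C=((λx. (x x)) (λx. (x x))); E={loop↦0}; K=∅⟩
[3] ⟨C=(λx. (x x)); E={loop↦0}; K=[arg]⟩
[4] ⟨C=(λx. (x x)); E={loop↦0}; K=[fun]⟩
[5] ⟨C=(x x); E={x↦clo(λx. (x x), {loop↦0}), loop↦0}; K=∅⟩
[6] ⟨C=x; E={x↦clo(λx. (x x), {loop↦0}), loop↦0}; K=[arg]⟩
[7] ⟨C=x; E={x↦clo(λx. (x x), {loop↦0}), loop↦0}; K=[fun]⟩
… configuration repeats with period 3 (steps 5–7 recur indefinitely) …

Answer: DIVERGES (no final state within 16 steps)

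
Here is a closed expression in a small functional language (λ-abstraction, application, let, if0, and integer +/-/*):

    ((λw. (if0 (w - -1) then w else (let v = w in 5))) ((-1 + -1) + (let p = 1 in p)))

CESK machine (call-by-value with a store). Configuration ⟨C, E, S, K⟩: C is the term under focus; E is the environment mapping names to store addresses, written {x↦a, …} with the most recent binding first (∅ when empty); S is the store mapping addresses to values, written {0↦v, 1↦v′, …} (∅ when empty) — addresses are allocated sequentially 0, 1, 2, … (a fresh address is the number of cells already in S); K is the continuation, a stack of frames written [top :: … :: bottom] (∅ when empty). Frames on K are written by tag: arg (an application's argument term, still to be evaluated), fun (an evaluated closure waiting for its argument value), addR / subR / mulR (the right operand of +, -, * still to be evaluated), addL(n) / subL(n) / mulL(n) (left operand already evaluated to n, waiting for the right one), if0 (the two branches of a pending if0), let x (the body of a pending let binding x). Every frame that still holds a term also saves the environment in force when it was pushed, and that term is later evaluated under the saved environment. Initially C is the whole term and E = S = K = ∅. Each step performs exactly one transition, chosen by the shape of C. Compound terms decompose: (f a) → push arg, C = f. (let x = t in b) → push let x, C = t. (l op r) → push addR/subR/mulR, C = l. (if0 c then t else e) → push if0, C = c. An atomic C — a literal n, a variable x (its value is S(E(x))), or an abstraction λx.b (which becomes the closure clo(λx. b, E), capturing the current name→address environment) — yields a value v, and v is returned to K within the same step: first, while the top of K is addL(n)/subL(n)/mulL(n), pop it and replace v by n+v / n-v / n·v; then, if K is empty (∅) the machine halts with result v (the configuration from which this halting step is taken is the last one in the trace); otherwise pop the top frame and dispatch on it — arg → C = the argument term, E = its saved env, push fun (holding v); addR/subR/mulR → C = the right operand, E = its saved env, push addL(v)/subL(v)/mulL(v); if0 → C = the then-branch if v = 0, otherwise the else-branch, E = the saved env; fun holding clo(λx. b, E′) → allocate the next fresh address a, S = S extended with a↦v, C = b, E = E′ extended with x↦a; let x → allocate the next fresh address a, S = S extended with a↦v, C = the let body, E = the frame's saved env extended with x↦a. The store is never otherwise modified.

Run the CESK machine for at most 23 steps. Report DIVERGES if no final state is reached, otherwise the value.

0. ⟨C=((λw. (if0 (w - -1) then w else (let v = w in 5))) ((-1 + -1) + (let p = 1 in p))); E=∅; S=∅; K=∅⟩
1. ⟨C=(λw. (if0 (w - -1) then w else (let v = w in 5))); E=∅; S=∅; K=[arg]⟩
2. ⟨C=((-1 + -1) + (let p = 1 in p)); E=∅; S=∅; K=[fun]⟩
3. ⟨C=(-1 + -1); E=∅; S=∅; K=[addR :: fun]⟩
4. ⟨C=-1; E=∅; S=∅; K=[addR :: addR :: fun]⟩
5. ⟨C=-1; E=∅; S=∅; K=[addL(-1) :: addR :: fun]⟩
6. ⟨C=(let p = 1 in p); E=∅; S=∅; K=[addL(-2) :: fun]⟩
7. ⟨C=1; E=∅; S=∅; K=[let p :: addL(-2) :: fun]⟩
8. ⟨C=p; E={p↦0}; S={0↦1}; K=[addL(-2) :: fun]⟩
9. ⟨C=(if0 (w - -1) then w else (let v = w in 5)); E={w↦1}; S={0↦1, 1↦-1}; K=∅⟩
10. ⟨C=(w - -1); E={w↦1}; S={0↦1, 1↦-1}; K=[if0]⟩
11. ⟨C=w; E={w↦1}; S={0↦1, 1↦-1}; K=[subR :: if0]⟩
12. ⟨C=-1; E={w↦1}; S={0↦1, 1↦-1}; K=[subL(-1) :: if0]⟩
13. ⟨C=w; E={w↦1}; S={0↦1, 1↦-1}; K=∅⟩
→ final value -1

Answer: -1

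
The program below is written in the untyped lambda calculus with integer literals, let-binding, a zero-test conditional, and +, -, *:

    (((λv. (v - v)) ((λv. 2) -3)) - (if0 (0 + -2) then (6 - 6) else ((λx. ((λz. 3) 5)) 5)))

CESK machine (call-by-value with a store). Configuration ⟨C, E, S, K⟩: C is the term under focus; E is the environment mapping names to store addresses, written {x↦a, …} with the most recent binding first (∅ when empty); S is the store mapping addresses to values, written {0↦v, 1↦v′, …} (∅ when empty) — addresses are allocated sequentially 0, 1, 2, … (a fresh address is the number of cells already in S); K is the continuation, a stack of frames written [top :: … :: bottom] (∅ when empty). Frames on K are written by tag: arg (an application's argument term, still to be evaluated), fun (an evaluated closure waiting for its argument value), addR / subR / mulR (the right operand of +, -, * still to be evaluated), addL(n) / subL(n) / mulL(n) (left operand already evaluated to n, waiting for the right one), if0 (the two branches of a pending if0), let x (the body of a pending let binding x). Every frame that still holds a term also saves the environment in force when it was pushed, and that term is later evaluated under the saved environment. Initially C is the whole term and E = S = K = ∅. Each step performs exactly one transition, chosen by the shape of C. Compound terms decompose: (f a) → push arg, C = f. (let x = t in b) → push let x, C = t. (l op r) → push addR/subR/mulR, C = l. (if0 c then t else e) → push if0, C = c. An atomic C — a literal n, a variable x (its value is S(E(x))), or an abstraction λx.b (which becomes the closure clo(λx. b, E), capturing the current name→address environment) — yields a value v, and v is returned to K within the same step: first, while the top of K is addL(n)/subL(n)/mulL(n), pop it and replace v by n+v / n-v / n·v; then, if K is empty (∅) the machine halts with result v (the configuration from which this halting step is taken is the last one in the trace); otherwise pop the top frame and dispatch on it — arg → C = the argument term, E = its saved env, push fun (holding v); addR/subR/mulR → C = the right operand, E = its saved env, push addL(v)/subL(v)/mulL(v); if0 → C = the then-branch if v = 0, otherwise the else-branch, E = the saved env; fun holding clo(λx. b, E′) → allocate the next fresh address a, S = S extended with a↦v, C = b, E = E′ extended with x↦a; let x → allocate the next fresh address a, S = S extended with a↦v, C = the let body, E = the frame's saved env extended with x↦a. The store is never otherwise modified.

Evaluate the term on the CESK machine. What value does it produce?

Answer: -3

Execution trace:
step 0: ⟨C=(((λv. (v - v)) ((λv. 2) -3)) - (if0 (0 + -2) then (6 - 6) else ((λx. ((λz. 3) 5)) 5))); E=∅; S=∅; K=∅⟩
step 1: ⟨C=((λv. (v - v)) ((λv. 2) -3)); E=∅; S=∅; K=[subR]⟩
step 2: ⟨C=(λv. (v - v)); E=∅; S=∅; K=[arg :: subR]⟩
step 3: ⟨C=((λv. 2) -3); E=∅; S=∅; K=[fun :: subR]⟩
step 4: ⟨C=(λv. 2); E=∅; S=∅; K=[arg :: fun :: subR]⟩
step 5: ⟨C=-3; E=∅; S=∅; K=[fun :: fun :: subR]⟩
step 6: ⟨C=2; E={v↦0}; S={0↦-3}; K=[fun :: subR]⟩
step 7: ⟨C=(v - v); E={v↦1}; S={0↦-3, 1↦2}; K=[subR]⟩
step 8: ⟨C=v; E={v↦1}; S={0↦-3, 1↦2}; K=[subR :: subR]⟩
step 9: ⟨C=v; E={v↦1}; S={0↦-3, 1↦2}; K=[subL(2) :: subR]⟩
step 10: ⟨C=(if0 (0 + -2) then (6 - 6) else ((λx. ((λz. 3) 5)) 5)); E=∅; S={0↦-3, 1↦2}; K=[subL(0)]⟩
step 11: ⟨C=(0 + -2); E=∅; S={0↦-3, 1↦2}; K=[if0 :: subL(0)]⟩
step 12: ⟨C=0; E=∅; S={0↦-3, 1↦2}; K=[addR :: if0 :: subL(0)]⟩
step 13: ⟨C=-2; E=∅; S={0↦-3, 1↦2}; K=[addL(0) :: if0 :: subL(0)]⟩
step 14: ⟨C=((λx. ((λz. 3) 5)) 5); E=∅; S={0↦-3, 1↦2}; K=[subL(0)]⟩
step 15: ⟨C=(λx. ((λz. 3) 5)); E=∅; S={0↦-3, 1↦2}; K=[arg :: subL(0)]⟩
step 16: ⟨C=5; E=∅; S={0↦-3, 1↦2}; K=[fun :: subL(0)]⟩
step 17: ⟨C=((λz. 3) 5); E={x↦2}; S={0↦-3, 1↦2, 2↦5}; K=[subL(0)]⟩
step 18: ⟨C=(λz. 3); E={x↦2}; S={0↦-3, 1↦2, 2↦5}; K=[arg :: subL(0)]⟩
step 19: ⟨C=5; E={x↦2}; S={0↦-3, 1↦2, 2↦5}; K=[fun :: subL(0)]⟩
step 20: ⟨C=3; E={z↦3, x↦2}; S={0↦-3, 1↦2, 2↦5, 3↦5}; K=[subL(0)]⟩
→ final value -3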